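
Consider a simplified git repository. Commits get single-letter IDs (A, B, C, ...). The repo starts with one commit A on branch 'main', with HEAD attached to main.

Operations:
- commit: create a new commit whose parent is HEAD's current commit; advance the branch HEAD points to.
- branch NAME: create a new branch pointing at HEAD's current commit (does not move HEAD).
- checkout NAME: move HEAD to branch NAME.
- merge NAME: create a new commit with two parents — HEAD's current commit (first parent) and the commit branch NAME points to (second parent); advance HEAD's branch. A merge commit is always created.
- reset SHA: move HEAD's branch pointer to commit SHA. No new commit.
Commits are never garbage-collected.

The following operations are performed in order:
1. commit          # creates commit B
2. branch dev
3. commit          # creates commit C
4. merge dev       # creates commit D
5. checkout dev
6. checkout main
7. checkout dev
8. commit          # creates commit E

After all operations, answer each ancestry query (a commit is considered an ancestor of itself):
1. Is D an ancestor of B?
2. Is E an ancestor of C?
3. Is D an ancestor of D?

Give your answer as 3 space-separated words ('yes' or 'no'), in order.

Answer: no no yes

Derivation:
After op 1 (commit): HEAD=main@B [main=B]
After op 2 (branch): HEAD=main@B [dev=B main=B]
After op 3 (commit): HEAD=main@C [dev=B main=C]
After op 4 (merge): HEAD=main@D [dev=B main=D]
After op 5 (checkout): HEAD=dev@B [dev=B main=D]
After op 6 (checkout): HEAD=main@D [dev=B main=D]
After op 7 (checkout): HEAD=dev@B [dev=B main=D]
After op 8 (commit): HEAD=dev@E [dev=E main=D]
ancestors(B) = {A,B}; D in? no
ancestors(C) = {A,B,C}; E in? no
ancestors(D) = {A,B,C,D}; D in? yes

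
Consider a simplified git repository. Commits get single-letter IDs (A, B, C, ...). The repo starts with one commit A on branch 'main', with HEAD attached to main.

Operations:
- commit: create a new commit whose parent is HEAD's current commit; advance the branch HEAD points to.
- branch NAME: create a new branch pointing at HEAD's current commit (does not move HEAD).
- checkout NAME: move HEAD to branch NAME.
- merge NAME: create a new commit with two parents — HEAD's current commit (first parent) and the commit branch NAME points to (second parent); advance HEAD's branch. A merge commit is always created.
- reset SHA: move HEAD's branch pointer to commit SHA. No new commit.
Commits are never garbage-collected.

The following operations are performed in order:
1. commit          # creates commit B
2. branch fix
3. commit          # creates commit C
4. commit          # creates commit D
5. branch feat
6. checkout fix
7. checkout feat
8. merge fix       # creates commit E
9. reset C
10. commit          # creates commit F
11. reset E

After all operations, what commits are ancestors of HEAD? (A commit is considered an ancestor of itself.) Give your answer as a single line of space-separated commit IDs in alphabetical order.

Answer: A B C D E

Derivation:
After op 1 (commit): HEAD=main@B [main=B]
After op 2 (branch): HEAD=main@B [fix=B main=B]
After op 3 (commit): HEAD=main@C [fix=B main=C]
After op 4 (commit): HEAD=main@D [fix=B main=D]
After op 5 (branch): HEAD=main@D [feat=D fix=B main=D]
After op 6 (checkout): HEAD=fix@B [feat=D fix=B main=D]
After op 7 (checkout): HEAD=feat@D [feat=D fix=B main=D]
After op 8 (merge): HEAD=feat@E [feat=E fix=B main=D]
After op 9 (reset): HEAD=feat@C [feat=C fix=B main=D]
After op 10 (commit): HEAD=feat@F [feat=F fix=B main=D]
After op 11 (reset): HEAD=feat@E [feat=E fix=B main=D]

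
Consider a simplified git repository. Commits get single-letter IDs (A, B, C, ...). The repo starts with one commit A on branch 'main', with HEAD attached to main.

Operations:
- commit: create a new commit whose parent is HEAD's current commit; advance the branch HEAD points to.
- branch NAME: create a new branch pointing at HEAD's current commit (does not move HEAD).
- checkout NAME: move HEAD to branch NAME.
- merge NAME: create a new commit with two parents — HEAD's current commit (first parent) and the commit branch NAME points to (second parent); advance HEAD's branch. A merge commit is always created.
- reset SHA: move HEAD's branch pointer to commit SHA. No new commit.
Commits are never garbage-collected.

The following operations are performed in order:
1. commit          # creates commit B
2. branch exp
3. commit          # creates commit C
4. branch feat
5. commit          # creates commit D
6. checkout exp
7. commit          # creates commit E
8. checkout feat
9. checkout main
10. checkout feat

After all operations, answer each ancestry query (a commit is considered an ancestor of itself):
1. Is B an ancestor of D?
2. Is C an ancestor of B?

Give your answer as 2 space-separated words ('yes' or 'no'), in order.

Answer: yes no

Derivation:
After op 1 (commit): HEAD=main@B [main=B]
After op 2 (branch): HEAD=main@B [exp=B main=B]
After op 3 (commit): HEAD=main@C [exp=B main=C]
After op 4 (branch): HEAD=main@C [exp=B feat=C main=C]
After op 5 (commit): HEAD=main@D [exp=B feat=C main=D]
After op 6 (checkout): HEAD=exp@B [exp=B feat=C main=D]
After op 7 (commit): HEAD=exp@E [exp=E feat=C main=D]
After op 8 (checkout): HEAD=feat@C [exp=E feat=C main=D]
After op 9 (checkout): HEAD=main@D [exp=E feat=C main=D]
After op 10 (checkout): HEAD=feat@C [exp=E feat=C main=D]
ancestors(D) = {A,B,C,D}; B in? yes
ancestors(B) = {A,B}; C in? no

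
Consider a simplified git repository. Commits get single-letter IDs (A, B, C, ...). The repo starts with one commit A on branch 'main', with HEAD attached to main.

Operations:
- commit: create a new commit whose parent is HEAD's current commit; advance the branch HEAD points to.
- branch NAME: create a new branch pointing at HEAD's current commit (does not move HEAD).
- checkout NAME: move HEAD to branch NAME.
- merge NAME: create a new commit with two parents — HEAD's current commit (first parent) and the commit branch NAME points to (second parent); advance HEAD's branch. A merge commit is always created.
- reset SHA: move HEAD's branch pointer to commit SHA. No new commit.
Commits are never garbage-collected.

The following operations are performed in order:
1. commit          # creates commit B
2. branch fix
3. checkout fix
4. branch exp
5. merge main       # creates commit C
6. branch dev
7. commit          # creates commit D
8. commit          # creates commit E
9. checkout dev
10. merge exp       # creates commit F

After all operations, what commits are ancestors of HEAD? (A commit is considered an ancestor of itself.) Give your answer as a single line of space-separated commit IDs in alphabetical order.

After op 1 (commit): HEAD=main@B [main=B]
After op 2 (branch): HEAD=main@B [fix=B main=B]
After op 3 (checkout): HEAD=fix@B [fix=B main=B]
After op 4 (branch): HEAD=fix@B [exp=B fix=B main=B]
After op 5 (merge): HEAD=fix@C [exp=B fix=C main=B]
After op 6 (branch): HEAD=fix@C [dev=C exp=B fix=C main=B]
After op 7 (commit): HEAD=fix@D [dev=C exp=B fix=D main=B]
After op 8 (commit): HEAD=fix@E [dev=C exp=B fix=E main=B]
After op 9 (checkout): HEAD=dev@C [dev=C exp=B fix=E main=B]
After op 10 (merge): HEAD=dev@F [dev=F exp=B fix=E main=B]

Answer: A B C F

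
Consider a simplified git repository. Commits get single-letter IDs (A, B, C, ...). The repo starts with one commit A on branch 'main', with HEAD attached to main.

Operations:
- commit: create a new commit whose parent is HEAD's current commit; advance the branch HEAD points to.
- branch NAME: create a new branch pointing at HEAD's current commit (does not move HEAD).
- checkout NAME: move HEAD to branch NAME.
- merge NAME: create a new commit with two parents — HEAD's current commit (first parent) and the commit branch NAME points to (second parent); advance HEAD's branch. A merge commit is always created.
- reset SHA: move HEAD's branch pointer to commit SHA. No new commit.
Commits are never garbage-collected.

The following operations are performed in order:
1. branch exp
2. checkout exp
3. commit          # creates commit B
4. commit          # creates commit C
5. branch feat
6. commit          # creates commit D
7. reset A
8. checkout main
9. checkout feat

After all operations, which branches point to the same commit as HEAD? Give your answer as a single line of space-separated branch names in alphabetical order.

Answer: feat

Derivation:
After op 1 (branch): HEAD=main@A [exp=A main=A]
After op 2 (checkout): HEAD=exp@A [exp=A main=A]
After op 3 (commit): HEAD=exp@B [exp=B main=A]
After op 4 (commit): HEAD=exp@C [exp=C main=A]
After op 5 (branch): HEAD=exp@C [exp=C feat=C main=A]
After op 6 (commit): HEAD=exp@D [exp=D feat=C main=A]
After op 7 (reset): HEAD=exp@A [exp=A feat=C main=A]
After op 8 (checkout): HEAD=main@A [exp=A feat=C main=A]
After op 9 (checkout): HEAD=feat@C [exp=A feat=C main=A]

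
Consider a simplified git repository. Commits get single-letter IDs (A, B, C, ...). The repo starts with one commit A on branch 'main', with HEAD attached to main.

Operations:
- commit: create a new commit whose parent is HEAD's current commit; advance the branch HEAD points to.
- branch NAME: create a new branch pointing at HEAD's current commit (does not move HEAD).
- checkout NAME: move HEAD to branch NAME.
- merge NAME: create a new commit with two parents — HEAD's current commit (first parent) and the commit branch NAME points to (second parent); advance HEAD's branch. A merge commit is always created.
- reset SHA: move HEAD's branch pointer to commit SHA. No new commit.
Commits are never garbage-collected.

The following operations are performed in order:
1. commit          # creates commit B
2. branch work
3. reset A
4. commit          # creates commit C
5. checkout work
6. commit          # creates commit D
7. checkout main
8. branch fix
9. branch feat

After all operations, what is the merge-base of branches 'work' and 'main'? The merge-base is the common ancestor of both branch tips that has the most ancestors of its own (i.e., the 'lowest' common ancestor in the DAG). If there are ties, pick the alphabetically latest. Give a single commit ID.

After op 1 (commit): HEAD=main@B [main=B]
After op 2 (branch): HEAD=main@B [main=B work=B]
After op 3 (reset): HEAD=main@A [main=A work=B]
After op 4 (commit): HEAD=main@C [main=C work=B]
After op 5 (checkout): HEAD=work@B [main=C work=B]
After op 6 (commit): HEAD=work@D [main=C work=D]
After op 7 (checkout): HEAD=main@C [main=C work=D]
After op 8 (branch): HEAD=main@C [fix=C main=C work=D]
After op 9 (branch): HEAD=main@C [feat=C fix=C main=C work=D]
ancestors(work=D): ['A', 'B', 'D']
ancestors(main=C): ['A', 'C']
common: ['A']

Answer: A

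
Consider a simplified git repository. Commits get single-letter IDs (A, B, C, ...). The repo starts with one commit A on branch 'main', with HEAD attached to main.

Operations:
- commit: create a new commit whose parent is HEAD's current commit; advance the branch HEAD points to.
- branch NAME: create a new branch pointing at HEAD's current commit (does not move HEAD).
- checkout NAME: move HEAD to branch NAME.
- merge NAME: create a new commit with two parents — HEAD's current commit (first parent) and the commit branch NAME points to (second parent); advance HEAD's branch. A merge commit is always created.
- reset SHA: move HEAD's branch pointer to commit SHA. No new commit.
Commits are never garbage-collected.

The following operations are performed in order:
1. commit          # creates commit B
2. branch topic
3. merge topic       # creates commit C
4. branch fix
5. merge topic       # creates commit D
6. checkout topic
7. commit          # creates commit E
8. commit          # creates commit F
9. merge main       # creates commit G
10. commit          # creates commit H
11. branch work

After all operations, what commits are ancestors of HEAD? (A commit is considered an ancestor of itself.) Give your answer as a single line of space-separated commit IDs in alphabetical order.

Answer: A B C D E F G H

Derivation:
After op 1 (commit): HEAD=main@B [main=B]
After op 2 (branch): HEAD=main@B [main=B topic=B]
After op 3 (merge): HEAD=main@C [main=C topic=B]
After op 4 (branch): HEAD=main@C [fix=C main=C topic=B]
After op 5 (merge): HEAD=main@D [fix=C main=D topic=B]
After op 6 (checkout): HEAD=topic@B [fix=C main=D topic=B]
After op 7 (commit): HEAD=topic@E [fix=C main=D topic=E]
After op 8 (commit): HEAD=topic@F [fix=C main=D topic=F]
After op 9 (merge): HEAD=topic@G [fix=C main=D topic=G]
After op 10 (commit): HEAD=topic@H [fix=C main=D topic=H]
After op 11 (branch): HEAD=topic@H [fix=C main=D topic=H work=H]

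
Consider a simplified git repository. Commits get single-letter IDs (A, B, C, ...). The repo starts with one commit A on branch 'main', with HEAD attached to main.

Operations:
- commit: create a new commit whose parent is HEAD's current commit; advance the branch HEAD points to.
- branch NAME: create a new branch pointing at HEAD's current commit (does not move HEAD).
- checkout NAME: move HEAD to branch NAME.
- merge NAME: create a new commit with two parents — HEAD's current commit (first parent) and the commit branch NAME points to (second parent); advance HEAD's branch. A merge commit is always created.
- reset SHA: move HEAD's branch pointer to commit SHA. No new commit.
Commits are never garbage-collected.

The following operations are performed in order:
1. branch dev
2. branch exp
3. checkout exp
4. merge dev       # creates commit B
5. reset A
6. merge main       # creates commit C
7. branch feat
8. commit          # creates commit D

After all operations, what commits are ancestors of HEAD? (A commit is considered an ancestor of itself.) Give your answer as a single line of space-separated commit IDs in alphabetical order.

After op 1 (branch): HEAD=main@A [dev=A main=A]
After op 2 (branch): HEAD=main@A [dev=A exp=A main=A]
After op 3 (checkout): HEAD=exp@A [dev=A exp=A main=A]
After op 4 (merge): HEAD=exp@B [dev=A exp=B main=A]
After op 5 (reset): HEAD=exp@A [dev=A exp=A main=A]
After op 6 (merge): HEAD=exp@C [dev=A exp=C main=A]
After op 7 (branch): HEAD=exp@C [dev=A exp=C feat=C main=A]
After op 8 (commit): HEAD=exp@D [dev=A exp=D feat=C main=A]

Answer: A C D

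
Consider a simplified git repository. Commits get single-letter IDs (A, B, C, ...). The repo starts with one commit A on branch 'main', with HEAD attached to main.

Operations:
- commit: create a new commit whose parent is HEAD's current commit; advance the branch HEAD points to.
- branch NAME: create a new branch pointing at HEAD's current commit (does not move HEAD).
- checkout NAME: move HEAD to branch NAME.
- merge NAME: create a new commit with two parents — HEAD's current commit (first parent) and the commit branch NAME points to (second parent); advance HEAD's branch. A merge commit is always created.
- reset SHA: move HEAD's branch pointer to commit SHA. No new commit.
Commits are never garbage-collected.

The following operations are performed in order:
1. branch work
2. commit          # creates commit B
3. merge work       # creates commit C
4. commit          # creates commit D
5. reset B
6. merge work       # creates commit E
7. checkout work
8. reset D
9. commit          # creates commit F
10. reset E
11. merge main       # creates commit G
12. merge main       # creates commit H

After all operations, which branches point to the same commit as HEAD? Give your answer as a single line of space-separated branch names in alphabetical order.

Answer: work

Derivation:
After op 1 (branch): HEAD=main@A [main=A work=A]
After op 2 (commit): HEAD=main@B [main=B work=A]
After op 3 (merge): HEAD=main@C [main=C work=A]
After op 4 (commit): HEAD=main@D [main=D work=A]
After op 5 (reset): HEAD=main@B [main=B work=A]
After op 6 (merge): HEAD=main@E [main=E work=A]
After op 7 (checkout): HEAD=work@A [main=E work=A]
After op 8 (reset): HEAD=work@D [main=E work=D]
After op 9 (commit): HEAD=work@F [main=E work=F]
After op 10 (reset): HEAD=work@E [main=E work=E]
After op 11 (merge): HEAD=work@G [main=E work=G]
After op 12 (merge): HEAD=work@H [main=E work=H]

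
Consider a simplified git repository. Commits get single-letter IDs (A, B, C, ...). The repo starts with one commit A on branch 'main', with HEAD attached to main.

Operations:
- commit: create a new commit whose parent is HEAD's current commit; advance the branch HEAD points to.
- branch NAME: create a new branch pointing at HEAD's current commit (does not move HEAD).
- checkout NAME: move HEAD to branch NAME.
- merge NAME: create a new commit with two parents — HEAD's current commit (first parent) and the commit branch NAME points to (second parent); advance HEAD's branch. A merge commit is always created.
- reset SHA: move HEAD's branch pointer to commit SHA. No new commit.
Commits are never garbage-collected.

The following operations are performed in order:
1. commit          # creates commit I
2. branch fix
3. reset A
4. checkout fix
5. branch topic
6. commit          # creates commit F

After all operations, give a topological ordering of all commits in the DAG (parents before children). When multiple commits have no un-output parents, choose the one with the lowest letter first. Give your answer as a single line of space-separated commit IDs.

Answer: A I F

Derivation:
After op 1 (commit): HEAD=main@I [main=I]
After op 2 (branch): HEAD=main@I [fix=I main=I]
After op 3 (reset): HEAD=main@A [fix=I main=A]
After op 4 (checkout): HEAD=fix@I [fix=I main=A]
After op 5 (branch): HEAD=fix@I [fix=I main=A topic=I]
After op 6 (commit): HEAD=fix@F [fix=F main=A topic=I]
commit A: parents=[]
commit F: parents=['I']
commit I: parents=['A']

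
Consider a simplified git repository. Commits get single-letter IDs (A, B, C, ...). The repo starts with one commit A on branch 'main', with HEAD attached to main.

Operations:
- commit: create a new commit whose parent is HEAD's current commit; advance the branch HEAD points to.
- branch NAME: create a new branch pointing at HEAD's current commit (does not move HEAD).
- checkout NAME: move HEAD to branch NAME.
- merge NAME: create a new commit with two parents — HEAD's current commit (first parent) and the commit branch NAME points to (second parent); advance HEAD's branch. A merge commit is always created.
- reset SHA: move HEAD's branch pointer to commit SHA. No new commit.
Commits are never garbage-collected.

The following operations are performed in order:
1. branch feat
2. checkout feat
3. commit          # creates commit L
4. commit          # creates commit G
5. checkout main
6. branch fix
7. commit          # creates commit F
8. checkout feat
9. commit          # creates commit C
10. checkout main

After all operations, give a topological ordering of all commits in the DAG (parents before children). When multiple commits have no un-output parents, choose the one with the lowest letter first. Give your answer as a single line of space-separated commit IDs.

After op 1 (branch): HEAD=main@A [feat=A main=A]
After op 2 (checkout): HEAD=feat@A [feat=A main=A]
After op 3 (commit): HEAD=feat@L [feat=L main=A]
After op 4 (commit): HEAD=feat@G [feat=G main=A]
After op 5 (checkout): HEAD=main@A [feat=G main=A]
After op 6 (branch): HEAD=main@A [feat=G fix=A main=A]
After op 7 (commit): HEAD=main@F [feat=G fix=A main=F]
After op 8 (checkout): HEAD=feat@G [feat=G fix=A main=F]
After op 9 (commit): HEAD=feat@C [feat=C fix=A main=F]
After op 10 (checkout): HEAD=main@F [feat=C fix=A main=F]
commit A: parents=[]
commit C: parents=['G']
commit F: parents=['A']
commit G: parents=['L']
commit L: parents=['A']

Answer: A F L G C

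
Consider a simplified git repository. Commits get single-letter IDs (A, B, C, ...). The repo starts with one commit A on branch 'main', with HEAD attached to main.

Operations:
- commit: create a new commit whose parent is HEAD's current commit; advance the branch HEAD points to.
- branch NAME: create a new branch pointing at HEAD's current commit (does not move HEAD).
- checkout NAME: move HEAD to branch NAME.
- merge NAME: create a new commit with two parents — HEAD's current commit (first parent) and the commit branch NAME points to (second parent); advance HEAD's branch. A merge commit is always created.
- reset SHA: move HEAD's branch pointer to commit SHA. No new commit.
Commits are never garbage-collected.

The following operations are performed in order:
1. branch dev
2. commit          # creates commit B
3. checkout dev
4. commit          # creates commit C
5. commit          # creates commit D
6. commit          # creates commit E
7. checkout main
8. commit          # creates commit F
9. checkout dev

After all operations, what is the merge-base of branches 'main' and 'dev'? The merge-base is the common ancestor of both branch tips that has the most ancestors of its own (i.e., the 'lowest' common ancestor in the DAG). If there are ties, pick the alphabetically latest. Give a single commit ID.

Answer: A

Derivation:
After op 1 (branch): HEAD=main@A [dev=A main=A]
After op 2 (commit): HEAD=main@B [dev=A main=B]
After op 3 (checkout): HEAD=dev@A [dev=A main=B]
After op 4 (commit): HEAD=dev@C [dev=C main=B]
After op 5 (commit): HEAD=dev@D [dev=D main=B]
After op 6 (commit): HEAD=dev@E [dev=E main=B]
After op 7 (checkout): HEAD=main@B [dev=E main=B]
After op 8 (commit): HEAD=main@F [dev=E main=F]
After op 9 (checkout): HEAD=dev@E [dev=E main=F]
ancestors(main=F): ['A', 'B', 'F']
ancestors(dev=E): ['A', 'C', 'D', 'E']
common: ['A']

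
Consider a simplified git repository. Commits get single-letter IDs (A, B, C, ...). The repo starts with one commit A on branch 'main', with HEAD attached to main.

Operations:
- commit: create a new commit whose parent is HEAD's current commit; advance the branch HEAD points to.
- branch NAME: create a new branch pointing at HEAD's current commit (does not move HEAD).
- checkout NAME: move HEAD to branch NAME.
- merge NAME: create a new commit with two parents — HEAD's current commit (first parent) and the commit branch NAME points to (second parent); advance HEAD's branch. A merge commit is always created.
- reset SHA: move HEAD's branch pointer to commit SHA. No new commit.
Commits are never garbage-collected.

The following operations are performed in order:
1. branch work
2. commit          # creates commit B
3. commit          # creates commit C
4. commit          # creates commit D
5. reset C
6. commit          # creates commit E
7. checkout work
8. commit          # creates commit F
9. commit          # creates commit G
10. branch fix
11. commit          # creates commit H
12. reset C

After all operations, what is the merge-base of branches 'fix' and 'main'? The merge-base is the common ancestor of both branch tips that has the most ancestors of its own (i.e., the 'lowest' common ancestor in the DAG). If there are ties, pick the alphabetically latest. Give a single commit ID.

After op 1 (branch): HEAD=main@A [main=A work=A]
After op 2 (commit): HEAD=main@B [main=B work=A]
After op 3 (commit): HEAD=main@C [main=C work=A]
After op 4 (commit): HEAD=main@D [main=D work=A]
After op 5 (reset): HEAD=main@C [main=C work=A]
After op 6 (commit): HEAD=main@E [main=E work=A]
After op 7 (checkout): HEAD=work@A [main=E work=A]
After op 8 (commit): HEAD=work@F [main=E work=F]
After op 9 (commit): HEAD=work@G [main=E work=G]
After op 10 (branch): HEAD=work@G [fix=G main=E work=G]
After op 11 (commit): HEAD=work@H [fix=G main=E work=H]
After op 12 (reset): HEAD=work@C [fix=G main=E work=C]
ancestors(fix=G): ['A', 'F', 'G']
ancestors(main=E): ['A', 'B', 'C', 'E']
common: ['A']

Answer: A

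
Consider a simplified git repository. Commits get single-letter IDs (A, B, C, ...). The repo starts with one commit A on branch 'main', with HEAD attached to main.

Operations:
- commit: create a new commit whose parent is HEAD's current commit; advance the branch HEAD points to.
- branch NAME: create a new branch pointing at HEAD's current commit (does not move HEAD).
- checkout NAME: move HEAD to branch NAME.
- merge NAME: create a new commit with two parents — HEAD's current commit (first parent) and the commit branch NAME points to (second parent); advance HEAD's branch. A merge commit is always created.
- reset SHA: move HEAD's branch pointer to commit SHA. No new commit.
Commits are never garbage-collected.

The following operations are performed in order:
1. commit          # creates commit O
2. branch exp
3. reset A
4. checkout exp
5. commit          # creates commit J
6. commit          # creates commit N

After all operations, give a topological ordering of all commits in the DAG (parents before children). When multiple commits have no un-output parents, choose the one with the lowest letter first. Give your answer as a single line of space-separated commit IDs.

After op 1 (commit): HEAD=main@O [main=O]
After op 2 (branch): HEAD=main@O [exp=O main=O]
After op 3 (reset): HEAD=main@A [exp=O main=A]
After op 4 (checkout): HEAD=exp@O [exp=O main=A]
After op 5 (commit): HEAD=exp@J [exp=J main=A]
After op 6 (commit): HEAD=exp@N [exp=N main=A]
commit A: parents=[]
commit J: parents=['O']
commit N: parents=['J']
commit O: parents=['A']

Answer: A O J N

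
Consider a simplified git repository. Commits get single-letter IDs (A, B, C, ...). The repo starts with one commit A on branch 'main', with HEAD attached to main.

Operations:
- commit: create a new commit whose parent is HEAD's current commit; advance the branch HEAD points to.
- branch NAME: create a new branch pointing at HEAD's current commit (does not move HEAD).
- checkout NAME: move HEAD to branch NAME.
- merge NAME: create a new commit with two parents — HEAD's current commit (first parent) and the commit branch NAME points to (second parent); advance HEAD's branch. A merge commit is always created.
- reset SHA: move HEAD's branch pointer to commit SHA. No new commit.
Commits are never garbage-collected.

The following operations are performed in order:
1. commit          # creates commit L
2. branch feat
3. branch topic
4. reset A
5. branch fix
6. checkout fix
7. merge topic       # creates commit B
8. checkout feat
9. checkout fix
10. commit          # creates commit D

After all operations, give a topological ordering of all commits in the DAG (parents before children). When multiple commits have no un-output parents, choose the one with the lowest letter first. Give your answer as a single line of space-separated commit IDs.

Answer: A L B D

Derivation:
After op 1 (commit): HEAD=main@L [main=L]
After op 2 (branch): HEAD=main@L [feat=L main=L]
After op 3 (branch): HEAD=main@L [feat=L main=L topic=L]
After op 4 (reset): HEAD=main@A [feat=L main=A topic=L]
After op 5 (branch): HEAD=main@A [feat=L fix=A main=A topic=L]
After op 6 (checkout): HEAD=fix@A [feat=L fix=A main=A topic=L]
After op 7 (merge): HEAD=fix@B [feat=L fix=B main=A topic=L]
After op 8 (checkout): HEAD=feat@L [feat=L fix=B main=A topic=L]
After op 9 (checkout): HEAD=fix@B [feat=L fix=B main=A topic=L]
After op 10 (commit): HEAD=fix@D [feat=L fix=D main=A topic=L]
commit A: parents=[]
commit B: parents=['A', 'L']
commit D: parents=['B']
commit L: parents=['A']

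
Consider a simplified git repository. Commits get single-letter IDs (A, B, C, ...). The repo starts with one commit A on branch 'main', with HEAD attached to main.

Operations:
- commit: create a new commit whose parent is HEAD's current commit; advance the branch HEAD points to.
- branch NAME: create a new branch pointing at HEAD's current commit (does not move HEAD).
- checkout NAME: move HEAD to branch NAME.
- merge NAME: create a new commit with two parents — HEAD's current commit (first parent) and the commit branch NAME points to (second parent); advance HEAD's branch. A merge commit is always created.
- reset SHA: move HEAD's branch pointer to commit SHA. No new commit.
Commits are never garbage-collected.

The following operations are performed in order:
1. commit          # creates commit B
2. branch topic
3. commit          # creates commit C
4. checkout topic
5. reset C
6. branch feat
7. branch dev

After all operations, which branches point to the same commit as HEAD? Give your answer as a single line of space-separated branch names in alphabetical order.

After op 1 (commit): HEAD=main@B [main=B]
After op 2 (branch): HEAD=main@B [main=B topic=B]
After op 3 (commit): HEAD=main@C [main=C topic=B]
After op 4 (checkout): HEAD=topic@B [main=C topic=B]
After op 5 (reset): HEAD=topic@C [main=C topic=C]
After op 6 (branch): HEAD=topic@C [feat=C main=C topic=C]
After op 7 (branch): HEAD=topic@C [dev=C feat=C main=C topic=C]

Answer: dev feat main topic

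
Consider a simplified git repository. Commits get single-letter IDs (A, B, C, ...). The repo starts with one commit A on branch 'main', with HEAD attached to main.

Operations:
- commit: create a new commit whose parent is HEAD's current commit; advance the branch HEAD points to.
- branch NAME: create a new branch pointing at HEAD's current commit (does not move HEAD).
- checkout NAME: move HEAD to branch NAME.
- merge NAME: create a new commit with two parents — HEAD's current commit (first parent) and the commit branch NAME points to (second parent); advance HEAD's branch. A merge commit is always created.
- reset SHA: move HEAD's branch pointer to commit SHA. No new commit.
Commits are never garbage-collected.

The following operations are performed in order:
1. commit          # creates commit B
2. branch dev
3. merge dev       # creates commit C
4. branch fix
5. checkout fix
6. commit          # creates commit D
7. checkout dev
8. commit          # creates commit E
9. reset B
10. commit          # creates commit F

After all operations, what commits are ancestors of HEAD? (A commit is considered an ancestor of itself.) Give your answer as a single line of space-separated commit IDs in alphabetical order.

Answer: A B F

Derivation:
After op 1 (commit): HEAD=main@B [main=B]
After op 2 (branch): HEAD=main@B [dev=B main=B]
After op 3 (merge): HEAD=main@C [dev=B main=C]
After op 4 (branch): HEAD=main@C [dev=B fix=C main=C]
After op 5 (checkout): HEAD=fix@C [dev=B fix=C main=C]
After op 6 (commit): HEAD=fix@D [dev=B fix=D main=C]
After op 7 (checkout): HEAD=dev@B [dev=B fix=D main=C]
After op 8 (commit): HEAD=dev@E [dev=E fix=D main=C]
After op 9 (reset): HEAD=dev@B [dev=B fix=D main=C]
After op 10 (commit): HEAD=dev@F [dev=F fix=D main=C]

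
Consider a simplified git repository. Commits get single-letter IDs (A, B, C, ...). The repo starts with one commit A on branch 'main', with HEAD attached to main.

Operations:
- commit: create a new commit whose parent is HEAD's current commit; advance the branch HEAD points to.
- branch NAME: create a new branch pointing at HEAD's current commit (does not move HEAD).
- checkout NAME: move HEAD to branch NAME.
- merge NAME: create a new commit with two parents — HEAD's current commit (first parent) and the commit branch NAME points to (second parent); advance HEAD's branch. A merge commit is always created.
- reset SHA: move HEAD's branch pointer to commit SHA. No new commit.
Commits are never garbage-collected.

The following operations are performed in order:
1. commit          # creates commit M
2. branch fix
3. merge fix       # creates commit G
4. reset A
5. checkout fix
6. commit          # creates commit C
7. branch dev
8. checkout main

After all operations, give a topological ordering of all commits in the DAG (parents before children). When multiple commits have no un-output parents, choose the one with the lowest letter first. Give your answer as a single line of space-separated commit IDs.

After op 1 (commit): HEAD=main@M [main=M]
After op 2 (branch): HEAD=main@M [fix=M main=M]
After op 3 (merge): HEAD=main@G [fix=M main=G]
After op 4 (reset): HEAD=main@A [fix=M main=A]
After op 5 (checkout): HEAD=fix@M [fix=M main=A]
After op 6 (commit): HEAD=fix@C [fix=C main=A]
After op 7 (branch): HEAD=fix@C [dev=C fix=C main=A]
After op 8 (checkout): HEAD=main@A [dev=C fix=C main=A]
commit A: parents=[]
commit C: parents=['M']
commit G: parents=['M', 'M']
commit M: parents=['A']

Answer: A M C G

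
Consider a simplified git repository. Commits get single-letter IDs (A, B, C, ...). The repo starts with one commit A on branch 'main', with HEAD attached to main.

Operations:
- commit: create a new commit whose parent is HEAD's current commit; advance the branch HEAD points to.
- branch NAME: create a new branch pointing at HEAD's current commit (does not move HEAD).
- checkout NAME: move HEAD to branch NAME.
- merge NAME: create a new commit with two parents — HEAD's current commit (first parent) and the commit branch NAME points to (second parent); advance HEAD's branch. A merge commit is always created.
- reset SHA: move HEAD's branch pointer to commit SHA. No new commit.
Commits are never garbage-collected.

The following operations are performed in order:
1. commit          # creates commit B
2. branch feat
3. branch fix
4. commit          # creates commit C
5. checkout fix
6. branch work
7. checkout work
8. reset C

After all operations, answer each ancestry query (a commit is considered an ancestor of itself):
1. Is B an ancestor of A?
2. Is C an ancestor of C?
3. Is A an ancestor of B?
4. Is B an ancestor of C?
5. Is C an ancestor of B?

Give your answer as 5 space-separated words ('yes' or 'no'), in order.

After op 1 (commit): HEAD=main@B [main=B]
After op 2 (branch): HEAD=main@B [feat=B main=B]
After op 3 (branch): HEAD=main@B [feat=B fix=B main=B]
After op 4 (commit): HEAD=main@C [feat=B fix=B main=C]
After op 5 (checkout): HEAD=fix@B [feat=B fix=B main=C]
After op 6 (branch): HEAD=fix@B [feat=B fix=B main=C work=B]
After op 7 (checkout): HEAD=work@B [feat=B fix=B main=C work=B]
After op 8 (reset): HEAD=work@C [feat=B fix=B main=C work=C]
ancestors(A) = {A}; B in? no
ancestors(C) = {A,B,C}; C in? yes
ancestors(B) = {A,B}; A in? yes
ancestors(C) = {A,B,C}; B in? yes
ancestors(B) = {A,B}; C in? no

Answer: no yes yes yes no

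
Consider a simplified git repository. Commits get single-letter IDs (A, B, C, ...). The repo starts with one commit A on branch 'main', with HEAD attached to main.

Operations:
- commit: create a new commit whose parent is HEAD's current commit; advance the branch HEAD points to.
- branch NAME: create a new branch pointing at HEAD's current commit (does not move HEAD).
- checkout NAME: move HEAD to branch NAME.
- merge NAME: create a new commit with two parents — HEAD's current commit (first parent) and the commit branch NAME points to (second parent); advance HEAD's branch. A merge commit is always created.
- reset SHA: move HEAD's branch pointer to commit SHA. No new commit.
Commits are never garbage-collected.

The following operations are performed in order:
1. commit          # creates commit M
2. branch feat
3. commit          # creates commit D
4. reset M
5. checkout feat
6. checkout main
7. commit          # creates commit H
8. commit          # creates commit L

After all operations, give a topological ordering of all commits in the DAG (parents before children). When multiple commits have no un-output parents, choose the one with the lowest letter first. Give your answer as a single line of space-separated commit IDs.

Answer: A M D H L

Derivation:
After op 1 (commit): HEAD=main@M [main=M]
After op 2 (branch): HEAD=main@M [feat=M main=M]
After op 3 (commit): HEAD=main@D [feat=M main=D]
After op 4 (reset): HEAD=main@M [feat=M main=M]
After op 5 (checkout): HEAD=feat@M [feat=M main=M]
After op 6 (checkout): HEAD=main@M [feat=M main=M]
After op 7 (commit): HEAD=main@H [feat=M main=H]
After op 8 (commit): HEAD=main@L [feat=M main=L]
commit A: parents=[]
commit D: parents=['M']
commit H: parents=['M']
commit L: parents=['H']
commit M: parents=['A']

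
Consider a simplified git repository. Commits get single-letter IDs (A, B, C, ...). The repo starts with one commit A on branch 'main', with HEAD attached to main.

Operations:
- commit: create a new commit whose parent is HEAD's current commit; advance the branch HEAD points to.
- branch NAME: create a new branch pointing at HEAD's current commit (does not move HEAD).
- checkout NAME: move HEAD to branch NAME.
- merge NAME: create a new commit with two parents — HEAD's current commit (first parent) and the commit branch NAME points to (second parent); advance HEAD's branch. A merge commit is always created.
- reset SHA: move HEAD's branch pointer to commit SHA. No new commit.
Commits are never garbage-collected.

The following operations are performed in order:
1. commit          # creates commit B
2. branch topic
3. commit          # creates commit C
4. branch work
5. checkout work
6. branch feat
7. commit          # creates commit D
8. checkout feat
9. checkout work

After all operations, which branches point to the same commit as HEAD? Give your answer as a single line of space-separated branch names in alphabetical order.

After op 1 (commit): HEAD=main@B [main=B]
After op 2 (branch): HEAD=main@B [main=B topic=B]
After op 3 (commit): HEAD=main@C [main=C topic=B]
After op 4 (branch): HEAD=main@C [main=C topic=B work=C]
After op 5 (checkout): HEAD=work@C [main=C topic=B work=C]
After op 6 (branch): HEAD=work@C [feat=C main=C topic=B work=C]
After op 7 (commit): HEAD=work@D [feat=C main=C topic=B work=D]
After op 8 (checkout): HEAD=feat@C [feat=C main=C topic=B work=D]
After op 9 (checkout): HEAD=work@D [feat=C main=C topic=B work=D]

Answer: work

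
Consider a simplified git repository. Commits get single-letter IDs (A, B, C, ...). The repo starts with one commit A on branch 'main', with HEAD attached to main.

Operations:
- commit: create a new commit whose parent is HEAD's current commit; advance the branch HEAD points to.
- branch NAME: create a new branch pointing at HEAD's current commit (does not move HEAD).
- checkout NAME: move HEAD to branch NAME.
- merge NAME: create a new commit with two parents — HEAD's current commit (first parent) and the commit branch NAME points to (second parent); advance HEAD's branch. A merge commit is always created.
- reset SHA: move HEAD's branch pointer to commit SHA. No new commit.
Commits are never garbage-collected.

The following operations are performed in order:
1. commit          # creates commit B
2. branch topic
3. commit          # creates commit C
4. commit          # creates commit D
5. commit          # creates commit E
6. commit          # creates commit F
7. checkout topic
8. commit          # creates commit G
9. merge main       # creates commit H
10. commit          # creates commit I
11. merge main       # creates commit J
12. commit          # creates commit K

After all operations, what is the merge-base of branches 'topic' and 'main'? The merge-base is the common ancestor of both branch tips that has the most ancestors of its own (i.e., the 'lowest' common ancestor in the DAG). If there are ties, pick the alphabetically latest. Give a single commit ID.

Answer: F

Derivation:
After op 1 (commit): HEAD=main@B [main=B]
After op 2 (branch): HEAD=main@B [main=B topic=B]
After op 3 (commit): HEAD=main@C [main=C topic=B]
After op 4 (commit): HEAD=main@D [main=D topic=B]
After op 5 (commit): HEAD=main@E [main=E topic=B]
After op 6 (commit): HEAD=main@F [main=F topic=B]
After op 7 (checkout): HEAD=topic@B [main=F topic=B]
After op 8 (commit): HEAD=topic@G [main=F topic=G]
After op 9 (merge): HEAD=topic@H [main=F topic=H]
After op 10 (commit): HEAD=topic@I [main=F topic=I]
After op 11 (merge): HEAD=topic@J [main=F topic=J]
After op 12 (commit): HEAD=topic@K [main=F topic=K]
ancestors(topic=K): ['A', 'B', 'C', 'D', 'E', 'F', 'G', 'H', 'I', 'J', 'K']
ancestors(main=F): ['A', 'B', 'C', 'D', 'E', 'F']
common: ['A', 'B', 'C', 'D', 'E', 'F']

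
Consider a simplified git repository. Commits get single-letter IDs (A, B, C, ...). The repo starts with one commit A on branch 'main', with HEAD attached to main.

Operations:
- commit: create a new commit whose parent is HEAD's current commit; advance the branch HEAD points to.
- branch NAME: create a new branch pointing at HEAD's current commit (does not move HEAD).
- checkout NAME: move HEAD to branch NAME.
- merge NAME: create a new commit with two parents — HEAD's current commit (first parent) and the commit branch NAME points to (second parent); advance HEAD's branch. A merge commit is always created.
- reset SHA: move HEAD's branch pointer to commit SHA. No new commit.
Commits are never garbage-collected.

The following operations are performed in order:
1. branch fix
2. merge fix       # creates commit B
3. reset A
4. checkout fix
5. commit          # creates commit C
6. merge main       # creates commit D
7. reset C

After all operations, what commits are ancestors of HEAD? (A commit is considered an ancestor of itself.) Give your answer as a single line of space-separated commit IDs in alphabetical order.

After op 1 (branch): HEAD=main@A [fix=A main=A]
After op 2 (merge): HEAD=main@B [fix=A main=B]
After op 3 (reset): HEAD=main@A [fix=A main=A]
After op 4 (checkout): HEAD=fix@A [fix=A main=A]
After op 5 (commit): HEAD=fix@C [fix=C main=A]
After op 6 (merge): HEAD=fix@D [fix=D main=A]
After op 7 (reset): HEAD=fix@C [fix=C main=A]

Answer: A C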